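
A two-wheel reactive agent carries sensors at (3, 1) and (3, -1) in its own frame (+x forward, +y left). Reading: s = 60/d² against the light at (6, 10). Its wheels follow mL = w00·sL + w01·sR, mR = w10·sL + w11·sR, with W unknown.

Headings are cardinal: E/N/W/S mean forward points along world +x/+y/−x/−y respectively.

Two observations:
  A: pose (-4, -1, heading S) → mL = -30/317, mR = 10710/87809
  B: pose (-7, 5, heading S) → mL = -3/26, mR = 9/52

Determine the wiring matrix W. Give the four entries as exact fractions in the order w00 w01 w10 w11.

0 -1/2 1 -1/2

obs A: pose=(-4,-1,S) → sL=60/277, sR=60/317, mL=-30/317, mR=10710/87809
obs B: pose=(-7,5,S) → sL=15/52, sR=3/13, mL=-3/26, mR=9/52
sensor matrix S = [[60/277, 60/317], [15/52, 3/13]]; det S = -405/87809
solve [mL_A; mL_B] = S·[w00; w01] and [mR_A; mR_B] = S·[w10; w11]:
  w00 = 0, w01 = -1/2, w10 = 1, w11 = -1/2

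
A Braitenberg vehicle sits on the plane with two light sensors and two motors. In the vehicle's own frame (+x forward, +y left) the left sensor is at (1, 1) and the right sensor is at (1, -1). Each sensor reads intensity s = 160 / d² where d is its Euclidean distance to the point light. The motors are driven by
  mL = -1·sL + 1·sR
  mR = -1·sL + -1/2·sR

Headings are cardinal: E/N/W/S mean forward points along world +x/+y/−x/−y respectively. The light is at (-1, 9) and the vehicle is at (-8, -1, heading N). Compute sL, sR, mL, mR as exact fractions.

left sensor world pos  = (-9, 0); dL² = 145
right sensor world pos = (-7, 0); dR² = 117
sL = 160/145 = 32/29
sR = 160/117 = 160/117
mL = -1·sL + 1·sR = 896/3393
mR = -1·sL + -1/2·sR = -6064/3393

32/29 160/117 896/3393 -6064/3393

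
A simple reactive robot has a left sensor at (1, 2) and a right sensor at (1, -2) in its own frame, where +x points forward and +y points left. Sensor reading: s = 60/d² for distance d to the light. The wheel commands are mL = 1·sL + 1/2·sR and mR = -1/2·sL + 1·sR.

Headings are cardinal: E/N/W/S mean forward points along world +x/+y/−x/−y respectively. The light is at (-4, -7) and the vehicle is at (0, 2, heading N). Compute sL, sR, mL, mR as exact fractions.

15/26 15/34 705/884 135/884

left sensor world pos  = (-2, 3); dL² = 104
right sensor world pos = (2, 3); dR² = 136
sL = 60/104 = 15/26
sR = 60/136 = 15/34
mL = 1·sL + 1/2·sR = 705/884
mR = -1/2·sL + 1·sR = 135/884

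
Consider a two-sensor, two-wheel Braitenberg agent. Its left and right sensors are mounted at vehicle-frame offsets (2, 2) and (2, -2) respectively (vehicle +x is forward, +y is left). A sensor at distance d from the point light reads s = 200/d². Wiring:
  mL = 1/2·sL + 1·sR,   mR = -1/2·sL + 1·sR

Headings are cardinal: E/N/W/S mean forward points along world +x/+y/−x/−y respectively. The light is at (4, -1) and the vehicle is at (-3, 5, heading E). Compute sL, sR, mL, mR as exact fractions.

200/89 200/41 21900/3649 13700/3649

left sensor world pos  = (-1, 7); dL² = 89
right sensor world pos = (-1, 3); dR² = 41
sL = 200/89 = 200/89
sR = 200/41 = 200/41
mL = 1/2·sL + 1·sR = 21900/3649
mR = -1/2·sL + 1·sR = 13700/3649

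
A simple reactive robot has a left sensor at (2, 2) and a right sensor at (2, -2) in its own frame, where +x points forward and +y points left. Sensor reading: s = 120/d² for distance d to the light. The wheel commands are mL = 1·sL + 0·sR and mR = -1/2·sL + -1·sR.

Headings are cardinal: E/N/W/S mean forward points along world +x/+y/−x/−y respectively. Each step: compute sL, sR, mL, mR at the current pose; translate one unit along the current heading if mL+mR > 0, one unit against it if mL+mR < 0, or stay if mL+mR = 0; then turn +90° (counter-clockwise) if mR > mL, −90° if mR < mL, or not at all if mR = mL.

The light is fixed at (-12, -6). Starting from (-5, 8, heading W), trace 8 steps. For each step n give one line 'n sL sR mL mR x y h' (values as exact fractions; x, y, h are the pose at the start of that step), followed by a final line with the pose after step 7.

n=0: pose=(-5,8,W); sL=120/169, sR=120/281; mL=120/169, mR=-37140/47489; mL+mR=-3420/47489 → advance -1; mR−mL=-70860/47489 → turn -1·90°
n=1: pose=(-4,8,N); sL=30/73, sR=30/89; mL=30/73, mR=-3525/6497; mL+mR=-855/6497 → advance -1; mR−mL=-6195/6497 → turn -1·90°
n=2: pose=(-4,7,E); sL=24/65, sR=120/221; mL=24/65, mR=-804/1105; mL+mR=-396/1105 → advance -1; mR−mL=-1212/1105 → turn -1·90°
n=3: pose=(-5,7,S); sL=60/101, sR=60/73; mL=60/101, mR=-8250/7373; mL+mR=-3870/7373 → advance -1; mR−mL=-12630/7373 → turn -1·90°
n=4: pose=(-5,8,W); sL=120/169, sR=120/281; mL=120/169, mR=-37140/47489; mL+mR=-3420/47489 → advance -1; mR−mL=-70860/47489 → turn -1·90°
n=5: pose=(-4,8,N); sL=30/73, sR=30/89; mL=30/73, mR=-3525/6497; mL+mR=-855/6497 → advance -1; mR−mL=-6195/6497 → turn -1·90°
n=6: pose=(-4,7,E); sL=24/65, sR=120/221; mL=24/65, mR=-804/1105; mL+mR=-396/1105 → advance -1; mR−mL=-1212/1105 → turn -1·90°
n=7: pose=(-5,7,S); sL=60/101, sR=60/73; mL=60/101, mR=-8250/7373; mL+mR=-3870/7373 → advance -1; mR−mL=-12630/7373 → turn -1·90°

0 120/169 120/281 120/169 -37140/47489 -5 8 W
1 30/73 30/89 30/73 -3525/6497 -4 8 N
2 24/65 120/221 24/65 -804/1105 -4 7 E
3 60/101 60/73 60/101 -8250/7373 -5 7 S
4 120/169 120/281 120/169 -37140/47489 -5 8 W
5 30/73 30/89 30/73 -3525/6497 -4 8 N
6 24/65 120/221 24/65 -804/1105 -4 7 E
7 60/101 60/73 60/101 -8250/7373 -5 7 S
final -5 8 W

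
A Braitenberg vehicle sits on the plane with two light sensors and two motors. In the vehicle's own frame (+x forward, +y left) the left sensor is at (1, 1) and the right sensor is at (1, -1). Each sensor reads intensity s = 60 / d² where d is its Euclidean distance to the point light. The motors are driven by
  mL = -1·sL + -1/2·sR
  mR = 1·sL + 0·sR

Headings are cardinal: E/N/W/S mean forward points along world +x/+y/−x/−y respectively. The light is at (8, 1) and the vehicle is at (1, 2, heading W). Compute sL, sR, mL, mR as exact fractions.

left sensor world pos  = (0, 1); dL² = 64
right sensor world pos = (0, 3); dR² = 68
sL = 60/64 = 15/16
sR = 60/68 = 15/17
mL = -1·sL + -1/2·sR = -375/272
mR = 1·sL + 0·sR = 15/16

15/16 15/17 -375/272 15/16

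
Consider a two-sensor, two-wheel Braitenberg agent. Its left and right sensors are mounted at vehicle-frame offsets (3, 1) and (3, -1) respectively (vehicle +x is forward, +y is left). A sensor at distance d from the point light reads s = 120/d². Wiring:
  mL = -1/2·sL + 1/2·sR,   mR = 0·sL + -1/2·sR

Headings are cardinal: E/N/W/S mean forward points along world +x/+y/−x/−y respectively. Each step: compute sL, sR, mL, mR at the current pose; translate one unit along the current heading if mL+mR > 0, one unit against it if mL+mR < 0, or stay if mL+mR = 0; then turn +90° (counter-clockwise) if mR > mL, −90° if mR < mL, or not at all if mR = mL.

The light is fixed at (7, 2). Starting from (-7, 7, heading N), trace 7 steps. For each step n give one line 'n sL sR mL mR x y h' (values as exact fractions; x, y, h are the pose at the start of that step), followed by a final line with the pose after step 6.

n=0: pose=(-7,7,N); sL=120/289, sR=120/233; mL=3360/67337, mR=-60/233; mL+mR=-60/289 → advance -1; mR−mL=-20700/67337 → turn -1·90°
n=1: pose=(-7,6,E); sL=60/73, sR=12/13; mL=48/949, mR=-6/13; mL+mR=-30/73 → advance -1; mR−mL=-486/949 → turn -1·90°
n=2: pose=(-8,6,S); sL=120/197, sR=120/257; mL=-3600/50629, mR=-60/257; mL+mR=-60/197 → advance -1; mR−mL=-8220/50629 → turn -1·90°
n=3: pose=(-8,7,W); sL=6/17, sR=1/3; mL=-1/102, mR=-1/6; mL+mR=-3/17 → advance -1; mR−mL=-8/51 → turn -1·90°
n=4: pose=(-7,7,N); sL=120/289, sR=120/233; mL=3360/67337, mR=-60/233; mL+mR=-60/289 → advance -1; mR−mL=-20700/67337 → turn -1·90°
n=5: pose=(-7,6,E); sL=60/73, sR=12/13; mL=48/949, mR=-6/13; mL+mR=-30/73 → advance -1; mR−mL=-486/949 → turn -1·90°
n=6: pose=(-8,6,S); sL=120/197, sR=120/257; mL=-3600/50629, mR=-60/257; mL+mR=-60/197 → advance -1; mR−mL=-8220/50629 → turn -1·90°

0 120/289 120/233 3360/67337 -60/233 -7 7 N
1 60/73 12/13 48/949 -6/13 -7 6 E
2 120/197 120/257 -3600/50629 -60/257 -8 6 S
3 6/17 1/3 -1/102 -1/6 -8 7 W
4 120/289 120/233 3360/67337 -60/233 -7 7 N
5 60/73 12/13 48/949 -6/13 -7 6 E
6 120/197 120/257 -3600/50629 -60/257 -8 6 S
final -8 7 W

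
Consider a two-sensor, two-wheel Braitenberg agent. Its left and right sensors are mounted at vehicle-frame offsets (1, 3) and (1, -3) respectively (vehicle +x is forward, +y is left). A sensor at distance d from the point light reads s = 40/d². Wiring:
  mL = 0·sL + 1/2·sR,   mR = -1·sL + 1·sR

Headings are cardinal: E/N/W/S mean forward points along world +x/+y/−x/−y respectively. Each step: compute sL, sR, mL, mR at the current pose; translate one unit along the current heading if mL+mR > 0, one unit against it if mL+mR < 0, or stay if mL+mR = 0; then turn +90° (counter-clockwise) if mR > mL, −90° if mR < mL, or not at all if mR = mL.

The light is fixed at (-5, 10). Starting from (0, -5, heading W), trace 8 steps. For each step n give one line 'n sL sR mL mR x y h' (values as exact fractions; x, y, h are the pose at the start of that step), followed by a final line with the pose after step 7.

n=0: pose=(0,-5,W); sL=2/17, sR=1/4; mL=1/8, mR=9/68; mL+mR=35/136 → advance +1; mR−mL=1/136 → turn +1·90°
n=1: pose=(-1,-5,S); sL=8/61, sR=40/257; mL=20/257, mR=384/15677; mL+mR=1604/15677 → advance +1; mR−mL=-836/15677 → turn -1·90°
n=2: pose=(-1,-6,W); sL=4/37, sR=20/89; mL=10/89, mR=384/3293; mL+mR=754/3293 → advance +1; mR−mL=14/3293 → turn +1·90°
n=3: pose=(-2,-6,S); sL=8/65, sR=40/289; mL=20/289, mR=288/18785; mL+mR=1588/18785 → advance +1; mR−mL=-1012/18785 → turn -1·90°
n=4: pose=(-2,-7,W); sL=10/101, sR=1/5; mL=1/10, mR=51/505; mL+mR=203/1010 → advance +1; mR−mL=1/1010 → turn +1·90°
n=5: pose=(-3,-7,S); sL=40/349, sR=8/65; mL=4/65, mR=192/22685; mL+mR=1588/22685 → advance +1; mR−mL=-1204/22685 → turn -1·90°
n=6: pose=(-3,-8,W); sL=20/221, sR=20/113; mL=10/113, mR=2160/24973; mL+mR=4370/24973 → advance +1; mR−mL=-50/24973 → turn -1·90°
n=7: pose=(-4,-8,N); sL=40/293, sR=8/61; mL=4/61, mR=-96/17873; mL+mR=1076/17873 → advance +1; mR−mL=-1268/17873 → turn -1·90°

0 2/17 1/4 1/8 9/68 0 -5 W
1 8/61 40/257 20/257 384/15677 -1 -5 S
2 4/37 20/89 10/89 384/3293 -1 -6 W
3 8/65 40/289 20/289 288/18785 -2 -6 S
4 10/101 1/5 1/10 51/505 -2 -7 W
5 40/349 8/65 4/65 192/22685 -3 -7 S
6 20/221 20/113 10/113 2160/24973 -3 -8 W
7 40/293 8/61 4/61 -96/17873 -4 -8 N
final -4 -7 E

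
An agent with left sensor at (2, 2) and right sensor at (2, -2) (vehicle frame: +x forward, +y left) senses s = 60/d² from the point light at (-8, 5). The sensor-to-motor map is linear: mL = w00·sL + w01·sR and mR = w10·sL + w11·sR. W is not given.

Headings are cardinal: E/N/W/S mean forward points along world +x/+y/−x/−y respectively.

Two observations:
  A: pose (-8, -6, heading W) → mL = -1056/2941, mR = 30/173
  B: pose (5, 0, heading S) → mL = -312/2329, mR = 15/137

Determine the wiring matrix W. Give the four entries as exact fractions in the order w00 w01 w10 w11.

1 -1 1/2 0

obs A: pose=(-8,-6,W) → sL=60/173, sR=12/17, mL=-1056/2941, mR=30/173
obs B: pose=(5,0,S) → sL=30/137, sR=6/17, mL=-312/2329, mR=15/137
sensor matrix S = [[60/173, 12/17], [30/137, 6/17]]; det S = -12960/402917
solve [mL_A; mL_B] = S·[w00; w01] and [mR_A; mR_B] = S·[w10; w11]:
  w00 = 1, w01 = -1, w10 = 1/2, w11 = 0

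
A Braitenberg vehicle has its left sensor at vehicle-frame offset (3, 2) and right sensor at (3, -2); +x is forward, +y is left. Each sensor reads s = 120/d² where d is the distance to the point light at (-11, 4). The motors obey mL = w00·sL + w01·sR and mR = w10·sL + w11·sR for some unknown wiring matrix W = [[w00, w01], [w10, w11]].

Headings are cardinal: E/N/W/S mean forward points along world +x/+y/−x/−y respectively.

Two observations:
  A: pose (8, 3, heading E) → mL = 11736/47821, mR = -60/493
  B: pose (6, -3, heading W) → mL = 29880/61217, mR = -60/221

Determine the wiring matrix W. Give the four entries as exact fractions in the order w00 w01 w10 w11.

obs A: pose=(8,3,E) → sL=24/97, sR=120/493, mL=11736/47821, mR=-60/493
obs B: pose=(6,-3,W) → sL=120/277, sR=120/221, mL=29880/61217, mR=-60/221
sensor matrix S = [[24/97, 120/493], [120/277, 120/221]]; det S = 4976640/172203421
solve [mL_A; mL_B] = S·[w00; w01] and [mR_A; mR_B] = S·[w10; w11]:
  w00 = 1/2, w01 = 1/2, w10 = 0, w11 = -1/2

1/2 1/2 0 -1/2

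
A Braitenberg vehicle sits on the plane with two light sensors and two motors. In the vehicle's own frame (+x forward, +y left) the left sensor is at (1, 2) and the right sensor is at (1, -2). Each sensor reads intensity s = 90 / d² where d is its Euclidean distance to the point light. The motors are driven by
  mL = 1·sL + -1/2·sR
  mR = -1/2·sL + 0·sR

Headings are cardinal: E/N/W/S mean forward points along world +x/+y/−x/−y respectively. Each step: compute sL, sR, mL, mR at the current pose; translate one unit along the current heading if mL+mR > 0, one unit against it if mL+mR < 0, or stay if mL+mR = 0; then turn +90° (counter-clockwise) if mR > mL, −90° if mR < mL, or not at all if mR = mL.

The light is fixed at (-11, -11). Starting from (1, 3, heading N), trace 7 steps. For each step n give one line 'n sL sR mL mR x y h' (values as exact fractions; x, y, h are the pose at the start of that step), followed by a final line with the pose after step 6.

0 18/65 90/421 4653/27365 -9/65 1 3 N
1 45/229 45/169 4905/77402 -45/458 1 4 E
2 18/73 90/277 1701/20221 -9/73 0 4 S
3 45/148 45/212 3105/15688 -45/296 0 5 W
4 90/353 90/433 23085/152849 -45/353 -1 5 N
5 45/241 45/173 4725/83386 -45/482 -1 6 E
6 90/377 18/61 2097/22997 -45/377 -2 6 S
final -2 7 W

n=0: pose=(1,3,N); sL=18/65, sR=90/421; mL=4653/27365, mR=-9/65; mL+mR=864/27365 → advance +1; mR−mL=-8442/27365 → turn -1·90°
n=1: pose=(1,4,E); sL=45/229, sR=45/169; mL=4905/77402, mR=-45/458; mL+mR=-1350/38701 → advance -1; mR−mL=-6255/38701 → turn -1·90°
n=2: pose=(0,4,S); sL=18/73, sR=90/277; mL=1701/20221, mR=-9/73; mL+mR=-792/20221 → advance -1; mR−mL=-4194/20221 → turn -1·90°
n=3: pose=(0,5,W); sL=45/148, sR=45/212; mL=3105/15688, mR=-45/296; mL+mR=90/1961 → advance +1; mR−mL=-2745/7844 → turn -1·90°
n=4: pose=(-1,5,N); sL=90/353, sR=90/433; mL=23085/152849, mR=-45/353; mL+mR=3600/152849 → advance +1; mR−mL=-42570/152849 → turn -1·90°
n=5: pose=(-1,6,E); sL=45/241, sR=45/173; mL=4725/83386, mR=-45/482; mL+mR=-1530/41693 → advance -1; mR−mL=-6255/41693 → turn -1·90°
n=6: pose=(-2,6,S); sL=90/377, sR=18/61; mL=2097/22997, mR=-45/377; mL+mR=-648/22997 → advance -1; mR−mL=-4842/22997 → turn -1·90°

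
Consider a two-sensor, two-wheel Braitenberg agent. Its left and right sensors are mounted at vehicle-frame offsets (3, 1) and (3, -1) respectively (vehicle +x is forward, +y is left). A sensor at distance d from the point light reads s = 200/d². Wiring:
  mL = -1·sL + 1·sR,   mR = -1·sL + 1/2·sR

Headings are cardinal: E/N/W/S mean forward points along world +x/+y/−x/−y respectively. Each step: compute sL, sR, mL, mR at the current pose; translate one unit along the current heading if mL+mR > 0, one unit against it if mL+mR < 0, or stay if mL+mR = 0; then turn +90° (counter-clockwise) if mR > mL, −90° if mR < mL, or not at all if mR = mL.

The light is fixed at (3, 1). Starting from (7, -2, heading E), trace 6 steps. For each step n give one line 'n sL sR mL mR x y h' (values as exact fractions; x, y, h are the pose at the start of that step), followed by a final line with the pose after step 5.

n=0: pose=(7,-2,E); sL=200/53, sR=40/13; mL=-480/689, mR=-1540/689; mL+mR=-2020/689 → advance -1; mR−mL=-20/13 → turn -1·90°
n=1: pose=(6,-2,S); sL=50/13, sR=5; mL=15/13, mR=-35/26; mL+mR=-5/26 → advance -1; mR−mL=-5/2 → turn -1·90°
n=2: pose=(6,-1,W); sL=200/9, sR=200; mL=1600/9, mR=700/9; mL+mR=2300/9 → advance +1; mR−mL=-100 → turn -1·90°
n=3: pose=(5,-1,N); sL=100, sR=20; mL=-80, mR=-90; mL+mR=-170 → advance -1; mR−mL=-10 → turn -1·90°
n=4: pose=(5,-2,E); sL=200/29, sR=200/41; mL=-2400/1189, mR=-5300/1189; mL+mR=-7700/1189 → advance -1; mR−mL=-100/41 → turn -1·90°
n=5: pose=(4,-2,S); sL=5, sR=50/9; mL=5/9, mR=-20/9; mL+mR=-5/3 → advance -1; mR−mL=-25/9 → turn -1·90°

0 200/53 40/13 -480/689 -1540/689 7 -2 E
1 50/13 5 15/13 -35/26 6 -2 S
2 200/9 200 1600/9 700/9 6 -1 W
3 100 20 -80 -90 5 -1 N
4 200/29 200/41 -2400/1189 -5300/1189 5 -2 E
5 5 50/9 5/9 -20/9 4 -2 S
final 4 -1 W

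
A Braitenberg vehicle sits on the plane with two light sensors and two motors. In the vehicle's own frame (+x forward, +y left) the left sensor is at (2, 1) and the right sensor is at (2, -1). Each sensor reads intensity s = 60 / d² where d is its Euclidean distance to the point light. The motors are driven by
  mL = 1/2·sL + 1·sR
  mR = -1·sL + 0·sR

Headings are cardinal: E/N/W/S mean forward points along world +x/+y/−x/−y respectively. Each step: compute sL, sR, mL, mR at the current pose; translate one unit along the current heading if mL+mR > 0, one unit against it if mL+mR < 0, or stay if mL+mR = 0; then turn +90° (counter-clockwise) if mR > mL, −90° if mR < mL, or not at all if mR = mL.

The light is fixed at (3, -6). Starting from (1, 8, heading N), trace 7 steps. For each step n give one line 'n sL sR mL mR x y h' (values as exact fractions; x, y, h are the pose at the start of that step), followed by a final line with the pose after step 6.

n=0: pose=(1,8,N); sL=12/53, sR=60/257; mL=4722/13621, mR=-12/53; mL+mR=1638/13621 → advance +1; mR−mL=-7806/13621 → turn -1·90°
n=1: pose=(1,9,E); sL=15/64, sR=15/49; mL=2655/6272, mR=-15/64; mL+mR=1185/6272 → advance +1; mR−mL=-4125/6272 → turn -1·90°
n=2: pose=(2,9,S); sL=60/169, sR=60/173; mL=15330/29237, mR=-60/169; mL+mR=4950/29237 → advance +1; mR−mL=-25710/29237 → turn -1·90°
n=3: pose=(2,8,W); sL=30/89, sR=10/39; mL=1475/3471, mR=-30/89; mL+mR=305/3471 → advance +1; mR−mL=-2645/3471 → turn -1·90°
n=4: pose=(1,8,N); sL=12/53, sR=60/257; mL=4722/13621, mR=-12/53; mL+mR=1638/13621 → advance +1; mR−mL=-7806/13621 → turn -1·90°
n=5: pose=(1,9,E); sL=15/64, sR=15/49; mL=2655/6272, mR=-15/64; mL+mR=1185/6272 → advance +1; mR−mL=-4125/6272 → turn -1·90°
n=6: pose=(2,9,S); sL=60/169, sR=60/173; mL=15330/29237, mR=-60/169; mL+mR=4950/29237 → advance +1; mR−mL=-25710/29237 → turn -1·90°

0 12/53 60/257 4722/13621 -12/53 1 8 N
1 15/64 15/49 2655/6272 -15/64 1 9 E
2 60/169 60/173 15330/29237 -60/169 2 9 S
3 30/89 10/39 1475/3471 -30/89 2 8 W
4 12/53 60/257 4722/13621 -12/53 1 8 N
5 15/64 15/49 2655/6272 -15/64 1 9 E
6 60/169 60/173 15330/29237 -60/169 2 9 S
final 2 8 W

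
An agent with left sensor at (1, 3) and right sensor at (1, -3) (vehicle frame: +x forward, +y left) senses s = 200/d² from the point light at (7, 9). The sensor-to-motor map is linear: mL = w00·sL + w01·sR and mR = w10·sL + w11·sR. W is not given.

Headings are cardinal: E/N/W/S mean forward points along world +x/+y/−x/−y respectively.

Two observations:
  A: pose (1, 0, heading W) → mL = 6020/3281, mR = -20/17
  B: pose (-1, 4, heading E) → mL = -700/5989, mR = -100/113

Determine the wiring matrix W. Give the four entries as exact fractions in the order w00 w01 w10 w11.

obs A: pose=(1,0,W) → sL=200/193, sR=40/17, mL=6020/3281, mR=-20/17
obs B: pose=(-1,4,E) → sL=200/53, sR=200/113, mL=-700/5989, mR=-100/113
sensor matrix S = [[200/193, 40/17], [200/53, 200/113]]; det S = -138432000/19649909
solve [mL_A; mL_B] = S·[w00; w01] and [mR_A; mR_B] = S·[w10; w11]:
  w00 = -1/2, w01 = 1, w10 = 0, w11 = -1/2

-1/2 1 0 -1/2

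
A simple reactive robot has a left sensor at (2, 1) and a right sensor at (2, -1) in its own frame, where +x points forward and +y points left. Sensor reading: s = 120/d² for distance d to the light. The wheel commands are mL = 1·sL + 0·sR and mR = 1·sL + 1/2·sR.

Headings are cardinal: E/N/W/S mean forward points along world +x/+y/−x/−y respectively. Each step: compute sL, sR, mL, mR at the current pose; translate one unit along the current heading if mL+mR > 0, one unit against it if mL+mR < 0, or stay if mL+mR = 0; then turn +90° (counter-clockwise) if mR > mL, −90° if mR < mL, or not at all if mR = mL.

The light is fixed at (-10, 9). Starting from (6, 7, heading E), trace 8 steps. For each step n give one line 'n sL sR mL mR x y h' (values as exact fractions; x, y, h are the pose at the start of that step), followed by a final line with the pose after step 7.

0 24/65 40/111 24/65 3964/7215 6 7 E
1 15/32 10/27 15/32 565/864 7 7 N
2 120/229 8/15 120/229 2716/3435 7 8 W
3 60/149 20/39 60/149 3830/5811 6 8 S
4 24/65 40/111 24/65 3964/7215 6 7 E
5 15/32 10/27 15/32 565/864 7 7 N
6 120/229 8/15 120/229 2716/3435 7 8 W
7 60/149 20/39 60/149 3830/5811 6 8 S
final 6 7 E

n=0: pose=(6,7,E); sL=24/65, sR=40/111; mL=24/65, mR=3964/7215; mL+mR=6628/7215 → advance +1; mR−mL=20/111 → turn +1·90°
n=1: pose=(7,7,N); sL=15/32, sR=10/27; mL=15/32, mR=565/864; mL+mR=485/432 → advance +1; mR−mL=5/27 → turn +1·90°
n=2: pose=(7,8,W); sL=120/229, sR=8/15; mL=120/229, mR=2716/3435; mL+mR=4516/3435 → advance +1; mR−mL=4/15 → turn +1·90°
n=3: pose=(6,8,S); sL=60/149, sR=20/39; mL=60/149, mR=3830/5811; mL+mR=6170/5811 → advance +1; mR−mL=10/39 → turn +1·90°
n=4: pose=(6,7,E); sL=24/65, sR=40/111; mL=24/65, mR=3964/7215; mL+mR=6628/7215 → advance +1; mR−mL=20/111 → turn +1·90°
n=5: pose=(7,7,N); sL=15/32, sR=10/27; mL=15/32, mR=565/864; mL+mR=485/432 → advance +1; mR−mL=5/27 → turn +1·90°
n=6: pose=(7,8,W); sL=120/229, sR=8/15; mL=120/229, mR=2716/3435; mL+mR=4516/3435 → advance +1; mR−mL=4/15 → turn +1·90°
n=7: pose=(6,8,S); sL=60/149, sR=20/39; mL=60/149, mR=3830/5811; mL+mR=6170/5811 → advance +1; mR−mL=10/39 → turn +1·90°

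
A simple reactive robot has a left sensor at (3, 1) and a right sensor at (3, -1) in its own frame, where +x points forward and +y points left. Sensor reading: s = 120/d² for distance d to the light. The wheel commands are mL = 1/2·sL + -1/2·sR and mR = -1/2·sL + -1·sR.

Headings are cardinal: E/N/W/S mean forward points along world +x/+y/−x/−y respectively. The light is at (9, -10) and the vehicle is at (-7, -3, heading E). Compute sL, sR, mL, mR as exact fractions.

left sensor world pos  = (-4, -2); dL² = 233
right sensor world pos = (-4, -4); dR² = 205
sL = 120/233 = 120/233
sR = 120/205 = 24/41
mL = 1/2·sL + -1/2·sR = -336/9553
mR = -1/2·sL + -1·sR = -8052/9553

120/233 24/41 -336/9553 -8052/9553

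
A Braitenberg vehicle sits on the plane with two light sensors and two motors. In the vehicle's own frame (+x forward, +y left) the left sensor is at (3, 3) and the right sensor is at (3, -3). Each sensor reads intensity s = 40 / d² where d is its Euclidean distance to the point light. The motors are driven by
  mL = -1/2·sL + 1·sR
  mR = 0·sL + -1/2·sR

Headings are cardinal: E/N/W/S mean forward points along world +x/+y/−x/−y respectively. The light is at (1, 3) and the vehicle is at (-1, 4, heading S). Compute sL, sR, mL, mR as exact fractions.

8 40/29 -76/29 -20/29

left sensor world pos  = (2, 1); dL² = 5
right sensor world pos = (-4, 1); dR² = 29
sL = 40/5 = 8
sR = 40/29 = 40/29
mL = -1/2·sL + 1·sR = -76/29
mR = 0·sL + -1/2·sR = -20/29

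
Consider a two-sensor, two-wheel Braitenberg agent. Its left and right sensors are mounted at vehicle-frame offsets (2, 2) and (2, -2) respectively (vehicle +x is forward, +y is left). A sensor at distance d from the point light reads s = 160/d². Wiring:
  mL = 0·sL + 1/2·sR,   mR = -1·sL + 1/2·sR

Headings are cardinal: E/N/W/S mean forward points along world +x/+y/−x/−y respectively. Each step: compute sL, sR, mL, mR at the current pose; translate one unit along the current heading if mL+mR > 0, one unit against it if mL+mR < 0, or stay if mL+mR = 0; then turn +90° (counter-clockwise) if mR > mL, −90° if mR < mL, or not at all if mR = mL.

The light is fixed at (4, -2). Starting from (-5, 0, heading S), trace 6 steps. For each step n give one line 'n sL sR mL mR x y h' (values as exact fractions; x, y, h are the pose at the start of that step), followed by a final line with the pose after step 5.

n=0: pose=(-5,0,S); sL=160/49, sR=160/121; mL=80/121, mR=-15440/5929; mL+mR=-11520/5929 → advance -1; mR−mL=-160/49 → turn -1·90°
n=1: pose=(-5,1,W); sL=80/61, sR=80/73; mL=40/73, mR=-3400/4453; mL+mR=-960/4453 → advance -1; mR−mL=-80/61 → turn -1·90°
n=2: pose=(-4,1,N); sL=32/25, sR=160/61; mL=80/61, mR=48/1525; mL+mR=2048/1525 → advance +1; mR−mL=-32/25 → turn -1·90°
n=3: pose=(-4,2,E); sL=20/9, sR=4; mL=2, mR=-2/9; mL+mR=16/9 → advance +1; mR−mL=-20/9 → turn -1·90°
n=4: pose=(-3,2,S); sL=160/29, sR=32/17; mL=16/17, mR=-2256/493; mL+mR=-1792/493 → advance -1; mR−mL=-160/29 → turn -1·90°
n=5: pose=(-3,3,W); sL=16/9, sR=16/13; mL=8/13, mR=-136/117; mL+mR=-64/117 → advance -1; mR−mL=-16/9 → turn -1·90°

0 160/49 160/121 80/121 -15440/5929 -5 0 S
1 80/61 80/73 40/73 -3400/4453 -5 1 W
2 32/25 160/61 80/61 48/1525 -4 1 N
3 20/9 4 2 -2/9 -4 2 E
4 160/29 32/17 16/17 -2256/493 -3 2 S
5 16/9 16/13 8/13 -136/117 -3 3 W
final -2 3 N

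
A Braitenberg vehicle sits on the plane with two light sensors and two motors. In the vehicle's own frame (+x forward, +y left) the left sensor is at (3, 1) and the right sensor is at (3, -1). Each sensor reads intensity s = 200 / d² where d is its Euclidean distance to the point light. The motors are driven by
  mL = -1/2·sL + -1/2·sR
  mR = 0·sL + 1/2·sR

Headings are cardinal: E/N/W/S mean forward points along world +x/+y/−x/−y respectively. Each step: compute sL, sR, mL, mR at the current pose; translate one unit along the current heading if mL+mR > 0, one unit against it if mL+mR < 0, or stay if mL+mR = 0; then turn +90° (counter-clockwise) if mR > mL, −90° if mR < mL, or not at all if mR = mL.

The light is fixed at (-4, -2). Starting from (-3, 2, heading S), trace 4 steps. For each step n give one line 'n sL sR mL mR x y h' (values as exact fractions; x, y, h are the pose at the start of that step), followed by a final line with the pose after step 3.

0 40 200 -120 100 -3 2 S
1 50/13 25/4 -525/104 25/8 -3 3 E
2 40/13 40/13 -40/13 20/13 -4 3 N
3 100/9 100/17 -1300/153 50/17 -4 2 W
final -3 2 S

n=0: pose=(-3,2,S); sL=40, sR=200; mL=-120, mR=100; mL+mR=-20 → advance -1; mR−mL=220 → turn +1·90°
n=1: pose=(-3,3,E); sL=50/13, sR=25/4; mL=-525/104, mR=25/8; mL+mR=-25/13 → advance -1; mR−mL=425/52 → turn +1·90°
n=2: pose=(-4,3,N); sL=40/13, sR=40/13; mL=-40/13, mR=20/13; mL+mR=-20/13 → advance -1; mR−mL=60/13 → turn +1·90°
n=3: pose=(-4,2,W); sL=100/9, sR=100/17; mL=-1300/153, mR=50/17; mL+mR=-50/9 → advance -1; mR−mL=1750/153 → turn +1·90°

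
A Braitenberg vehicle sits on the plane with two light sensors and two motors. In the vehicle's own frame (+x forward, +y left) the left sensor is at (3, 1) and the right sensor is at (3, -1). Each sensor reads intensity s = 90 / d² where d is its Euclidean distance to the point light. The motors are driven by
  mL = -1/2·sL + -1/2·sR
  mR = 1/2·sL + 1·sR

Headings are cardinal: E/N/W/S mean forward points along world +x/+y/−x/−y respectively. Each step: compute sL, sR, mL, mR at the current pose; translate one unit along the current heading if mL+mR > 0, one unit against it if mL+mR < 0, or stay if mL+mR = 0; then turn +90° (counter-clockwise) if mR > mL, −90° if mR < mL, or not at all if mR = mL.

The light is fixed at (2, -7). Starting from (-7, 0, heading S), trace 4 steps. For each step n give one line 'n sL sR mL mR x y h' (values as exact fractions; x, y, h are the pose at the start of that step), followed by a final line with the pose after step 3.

0 9/8 45/58 -441/464 621/464 -7 0 S
1 18/17 90/61 -1314/1037 2079/1037 -7 -1 E
2 5/9 9/13 -73/117 227/234 -6 -1 N
3 90/157 18/37 -3078/5809 4491/5809 -6 0 W
final -7 0 S

n=0: pose=(-7,0,S); sL=9/8, sR=45/58; mL=-441/464, mR=621/464; mL+mR=45/116 → advance +1; mR−mL=531/232 → turn +1·90°
n=1: pose=(-7,-1,E); sL=18/17, sR=90/61; mL=-1314/1037, mR=2079/1037; mL+mR=45/61 → advance +1; mR−mL=3393/1037 → turn +1·90°
n=2: pose=(-6,-1,N); sL=5/9, sR=9/13; mL=-73/117, mR=227/234; mL+mR=9/26 → advance +1; mR−mL=373/234 → turn +1·90°
n=3: pose=(-6,0,W); sL=90/157, sR=18/37; mL=-3078/5809, mR=4491/5809; mL+mR=9/37 → advance +1; mR−mL=7569/5809 → turn +1·90°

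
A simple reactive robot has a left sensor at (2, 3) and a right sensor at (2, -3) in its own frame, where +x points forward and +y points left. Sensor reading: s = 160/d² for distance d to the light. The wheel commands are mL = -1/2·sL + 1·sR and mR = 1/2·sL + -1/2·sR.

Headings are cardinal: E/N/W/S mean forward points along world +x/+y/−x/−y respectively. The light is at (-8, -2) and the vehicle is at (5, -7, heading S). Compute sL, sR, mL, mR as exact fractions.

32/61 160/149 7376/9089 -2496/9089

left sensor world pos  = (8, -9); dL² = 305
right sensor world pos = (2, -9); dR² = 149
sL = 160/305 = 32/61
sR = 160/149 = 160/149
mL = -1/2·sL + 1·sR = 7376/9089
mR = 1/2·sL + -1/2·sR = -2496/9089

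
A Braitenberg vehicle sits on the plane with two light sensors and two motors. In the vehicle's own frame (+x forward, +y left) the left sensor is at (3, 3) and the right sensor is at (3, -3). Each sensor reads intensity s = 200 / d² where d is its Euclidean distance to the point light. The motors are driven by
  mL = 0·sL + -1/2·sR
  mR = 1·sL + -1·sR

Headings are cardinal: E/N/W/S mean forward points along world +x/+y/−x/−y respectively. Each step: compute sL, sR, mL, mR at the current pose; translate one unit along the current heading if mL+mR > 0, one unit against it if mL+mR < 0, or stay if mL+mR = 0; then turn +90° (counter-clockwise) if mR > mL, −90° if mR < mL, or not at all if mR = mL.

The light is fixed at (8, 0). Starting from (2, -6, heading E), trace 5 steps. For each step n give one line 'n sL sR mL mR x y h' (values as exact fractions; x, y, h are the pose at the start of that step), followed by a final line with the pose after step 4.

0 100/9 20/9 -10/9 80/9 2 -6 E
1 200/73 200/13 -100/13 -12000/949 3 -6 N
2 10 25/13 -25/26 105/13 3 -7 E
3 40/13 200/17 -100/17 -1920/221 4 -7 N
4 100/13 100/61 -50/61 4800/793 4 -8 E
final 5 -8 N

n=0: pose=(2,-6,E); sL=100/9, sR=20/9; mL=-10/9, mR=80/9; mL+mR=70/9 → advance +1; mR−mL=10 → turn +1·90°
n=1: pose=(3,-6,N); sL=200/73, sR=200/13; mL=-100/13, mR=-12000/949; mL+mR=-19300/949 → advance -1; mR−mL=-4700/949 → turn -1·90°
n=2: pose=(3,-7,E); sL=10, sR=25/13; mL=-25/26, mR=105/13; mL+mR=185/26 → advance +1; mR−mL=235/26 → turn +1·90°
n=3: pose=(4,-7,N); sL=40/13, sR=200/17; mL=-100/17, mR=-1920/221; mL+mR=-3220/221 → advance -1; mR−mL=-620/221 → turn -1·90°
n=4: pose=(4,-8,E); sL=100/13, sR=100/61; mL=-50/61, mR=4800/793; mL+mR=4150/793 → advance +1; mR−mL=5450/793 → turn +1·90°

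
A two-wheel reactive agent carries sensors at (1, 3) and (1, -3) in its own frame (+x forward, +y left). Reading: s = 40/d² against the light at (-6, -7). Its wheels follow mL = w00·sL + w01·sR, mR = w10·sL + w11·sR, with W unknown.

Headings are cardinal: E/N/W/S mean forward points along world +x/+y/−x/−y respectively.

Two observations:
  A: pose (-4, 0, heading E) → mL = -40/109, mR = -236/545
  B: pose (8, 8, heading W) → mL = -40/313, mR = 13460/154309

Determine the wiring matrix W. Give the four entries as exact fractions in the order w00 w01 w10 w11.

obs A: pose=(-4,0,E) → sL=40/109, sR=8/5, mL=-40/109, mR=-236/545
obs B: pose=(8,8,W) → sL=40/313, sR=40/493, mL=-40/313, mR=13460/154309
sensor matrix S = [[40/109, 8/5], [40/313, 40/493]]; det S = -2938368/16819681
solve [mL_A; mL_B] = S·[w00; w01] and [mR_A; mR_B] = S·[w10; w11]:
  w00 = -1, w01 = 0, w10 = 1, w11 = -1/2

-1 0 1 -1/2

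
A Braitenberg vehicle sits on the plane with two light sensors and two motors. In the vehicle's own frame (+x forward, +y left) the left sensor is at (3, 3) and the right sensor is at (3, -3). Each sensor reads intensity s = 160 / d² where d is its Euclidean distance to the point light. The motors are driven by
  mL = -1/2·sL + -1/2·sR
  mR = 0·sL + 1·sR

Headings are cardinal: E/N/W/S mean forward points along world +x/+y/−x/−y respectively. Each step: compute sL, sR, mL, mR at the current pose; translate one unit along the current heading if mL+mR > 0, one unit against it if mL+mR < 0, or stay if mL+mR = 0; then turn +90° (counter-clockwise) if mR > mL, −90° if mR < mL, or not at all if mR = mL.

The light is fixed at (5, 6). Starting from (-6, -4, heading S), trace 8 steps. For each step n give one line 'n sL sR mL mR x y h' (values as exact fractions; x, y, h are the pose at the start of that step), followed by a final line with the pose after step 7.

n=0: pose=(-6,-4,S); sL=160/233, sR=32/73; mL=-9568/17009, mR=32/73; mL+mR=-2112/17009 → advance -1; mR−mL=17024/17009 → turn +1·90°
n=1: pose=(-6,-3,E); sL=8/5, sR=10/13; mL=-77/65, mR=10/13; mL+mR=-27/65 → advance -1; mR−mL=127/65 → turn +1·90°
n=2: pose=(-7,-3,N); sL=160/261, sR=160/117; mL=-1120/1131, mR=160/117; mL+mR=1280/3393 → advance +1; mR−mL=8000/3393 → turn +1·90°
n=3: pose=(-7,-2,W); sL=80/173, sR=16/25; mL=-2384/4325, mR=16/25; mL+mR=384/4325 → advance +1; mR−mL=5152/4325 → turn +1·90°
n=4: pose=(-8,-2,S); sL=160/221, sR=160/377; mL=-3680/6409, mR=160/377; mL+mR=-960/6409 → advance -1; mR−mL=6400/6409 → turn +1·90°
n=5: pose=(-8,-1,E); sL=40/29, sR=4/5; mL=-158/145, mR=4/5; mL+mR=-42/145 → advance -1; mR−mL=274/145 → turn +1·90°
n=6: pose=(-9,-1,N); sL=32/61, sR=160/137; mL=-7072/8357, mR=160/137; mL+mR=2688/8357 → advance +1; mR−mL=16832/8357 → turn +1·90°
n=7: pose=(-9,0,W); sL=16/37, sR=80/149; mL=-2672/5513, mR=80/149; mL+mR=288/5513 → advance +1; mR−mL=5632/5513 → turn +1·90°

0 160/233 32/73 -9568/17009 32/73 -6 -4 S
1 8/5 10/13 -77/65 10/13 -6 -3 E
2 160/261 160/117 -1120/1131 160/117 -7 -3 N
3 80/173 16/25 -2384/4325 16/25 -7 -2 W
4 160/221 160/377 -3680/6409 160/377 -8 -2 S
5 40/29 4/5 -158/145 4/5 -8 -1 E
6 32/61 160/137 -7072/8357 160/137 -9 -1 N
7 16/37 80/149 -2672/5513 80/149 -9 0 W
final -10 0 S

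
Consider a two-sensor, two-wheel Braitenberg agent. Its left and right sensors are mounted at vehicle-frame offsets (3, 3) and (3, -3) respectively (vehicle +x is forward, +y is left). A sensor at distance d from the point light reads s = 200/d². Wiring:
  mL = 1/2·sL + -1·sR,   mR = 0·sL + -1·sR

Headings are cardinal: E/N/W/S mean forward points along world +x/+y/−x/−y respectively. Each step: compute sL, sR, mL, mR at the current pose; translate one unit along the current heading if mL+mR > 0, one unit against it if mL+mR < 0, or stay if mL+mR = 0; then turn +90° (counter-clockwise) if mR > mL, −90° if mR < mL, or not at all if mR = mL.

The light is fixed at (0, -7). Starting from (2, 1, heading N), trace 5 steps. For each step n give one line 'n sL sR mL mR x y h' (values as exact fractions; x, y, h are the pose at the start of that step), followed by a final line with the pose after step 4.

0 100/61 100/73 -2450/4453 -100/73 2 1 N
1 8/5 200/41 -836/205 -200/41 2 0 E
2 25/4 10 -55/8 -10 1 0 S
3 200/29 8/5 268/145 -8/5 1 1 W
4 20/13 20/13 -10/13 -20/13 0 1 N
final 0 0 E

n=0: pose=(2,1,N); sL=100/61, sR=100/73; mL=-2450/4453, mR=-100/73; mL+mR=-8550/4453 → advance -1; mR−mL=-50/61 → turn -1·90°
n=1: pose=(2,0,E); sL=8/5, sR=200/41; mL=-836/205, mR=-200/41; mL+mR=-1836/205 → advance -1; mR−mL=-4/5 → turn -1·90°
n=2: pose=(1,0,S); sL=25/4, sR=10; mL=-55/8, mR=-10; mL+mR=-135/8 → advance -1; mR−mL=-25/8 → turn -1·90°
n=3: pose=(1,1,W); sL=200/29, sR=8/5; mL=268/145, mR=-8/5; mL+mR=36/145 → advance +1; mR−mL=-100/29 → turn -1·90°
n=4: pose=(0,1,N); sL=20/13, sR=20/13; mL=-10/13, mR=-20/13; mL+mR=-30/13 → advance -1; mR−mL=-10/13 → turn -1·90°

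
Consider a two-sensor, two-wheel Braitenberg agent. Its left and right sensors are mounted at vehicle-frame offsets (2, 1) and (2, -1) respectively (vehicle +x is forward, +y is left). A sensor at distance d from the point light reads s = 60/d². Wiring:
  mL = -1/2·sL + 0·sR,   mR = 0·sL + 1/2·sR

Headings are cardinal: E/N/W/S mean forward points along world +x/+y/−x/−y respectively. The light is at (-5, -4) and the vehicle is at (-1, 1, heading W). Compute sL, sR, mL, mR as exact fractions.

left sensor world pos  = (-3, 0); dL² = 20
right sensor world pos = (-3, 2); dR² = 40
sL = 60/20 = 3
sR = 60/40 = 3/2
mL = -1/2·sL + 0·sR = -3/2
mR = 0·sL + 1/2·sR = 3/4

3 3/2 -3/2 3/4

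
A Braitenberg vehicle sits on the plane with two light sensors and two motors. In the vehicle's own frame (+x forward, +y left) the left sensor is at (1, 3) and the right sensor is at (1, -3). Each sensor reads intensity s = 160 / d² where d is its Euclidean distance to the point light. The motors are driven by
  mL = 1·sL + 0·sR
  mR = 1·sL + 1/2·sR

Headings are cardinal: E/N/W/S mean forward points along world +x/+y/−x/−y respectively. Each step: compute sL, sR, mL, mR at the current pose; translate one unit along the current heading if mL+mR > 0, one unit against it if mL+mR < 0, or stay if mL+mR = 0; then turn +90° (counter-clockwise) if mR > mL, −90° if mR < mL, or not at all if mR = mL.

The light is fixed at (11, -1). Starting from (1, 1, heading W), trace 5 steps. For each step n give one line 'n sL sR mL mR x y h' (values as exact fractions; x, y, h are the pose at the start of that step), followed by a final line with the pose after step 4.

n=0: pose=(1,1,W); sL=80/61, sR=80/73; mL=80/61, mR=8280/4453; mL+mR=14120/4453 → advance +1; mR−mL=40/73 → turn +1·90°
n=1: pose=(0,1,S); sL=32/13, sR=160/197; mL=32/13, mR=7344/2561; mL+mR=13648/2561 → advance +1; mR−mL=80/197 → turn +1·90°
n=2: pose=(0,0,E); sL=40/29, sR=20/13; mL=40/29, mR=810/377; mL+mR=1330/377 → advance +1; mR−mL=10/13 → turn +1·90°
n=3: pose=(1,0,N); sL=160/173, sR=160/53; mL=160/173, mR=22320/9169; mL+mR=30800/9169 → advance +1; mR−mL=80/53 → turn +1·90°
n=4: pose=(1,1,W); sL=80/61, sR=80/73; mL=80/61, mR=8280/4453; mL+mR=14120/4453 → advance +1; mR−mL=40/73 → turn +1·90°

0 80/61 80/73 80/61 8280/4453 1 1 W
1 32/13 160/197 32/13 7344/2561 0 1 S
2 40/29 20/13 40/29 810/377 0 0 E
3 160/173 160/53 160/173 22320/9169 1 0 N
4 80/61 80/73 80/61 8280/4453 1 1 W
final 0 1 S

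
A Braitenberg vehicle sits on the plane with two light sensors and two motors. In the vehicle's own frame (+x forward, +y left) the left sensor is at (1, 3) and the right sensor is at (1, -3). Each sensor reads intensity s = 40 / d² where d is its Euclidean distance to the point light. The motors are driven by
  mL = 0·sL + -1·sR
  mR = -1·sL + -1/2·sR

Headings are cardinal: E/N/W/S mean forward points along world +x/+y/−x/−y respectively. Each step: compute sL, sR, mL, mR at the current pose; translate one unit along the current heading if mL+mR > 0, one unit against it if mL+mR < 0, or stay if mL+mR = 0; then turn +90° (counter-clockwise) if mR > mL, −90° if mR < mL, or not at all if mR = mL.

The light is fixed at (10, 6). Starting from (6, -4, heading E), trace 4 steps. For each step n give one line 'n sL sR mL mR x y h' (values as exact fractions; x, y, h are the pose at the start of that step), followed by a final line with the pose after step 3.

n=0: pose=(6,-4,E); sL=20/29, sR=20/89; mL=-20/89, mR=-2070/2581; mL+mR=-2650/2581 → advance -1; mR−mL=-1490/2581 → turn -1·90°
n=1: pose=(5,-4,S); sL=8/25, sR=8/37; mL=-8/37, mR=-396/925; mL+mR=-596/925 → advance -1; mR−mL=-196/925 → turn -1·90°
n=2: pose=(5,-3,W); sL=2/9, sR=5/9; mL=-5/9, mR=-1/2; mL+mR=-19/18 → advance -1; mR−mL=1/18 → turn +1·90°
n=3: pose=(6,-3,S); sL=40/101, sR=40/149; mL=-40/149, mR=-7980/15049; mL+mR=-12020/15049 → advance -1; mR−mL=-3940/15049 → turn -1·90°

0 20/29 20/89 -20/89 -2070/2581 6 -4 E
1 8/25 8/37 -8/37 -396/925 5 -4 S
2 2/9 5/9 -5/9 -1/2 5 -3 W
3 40/101 40/149 -40/149 -7980/15049 6 -3 S
final 6 -2 W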